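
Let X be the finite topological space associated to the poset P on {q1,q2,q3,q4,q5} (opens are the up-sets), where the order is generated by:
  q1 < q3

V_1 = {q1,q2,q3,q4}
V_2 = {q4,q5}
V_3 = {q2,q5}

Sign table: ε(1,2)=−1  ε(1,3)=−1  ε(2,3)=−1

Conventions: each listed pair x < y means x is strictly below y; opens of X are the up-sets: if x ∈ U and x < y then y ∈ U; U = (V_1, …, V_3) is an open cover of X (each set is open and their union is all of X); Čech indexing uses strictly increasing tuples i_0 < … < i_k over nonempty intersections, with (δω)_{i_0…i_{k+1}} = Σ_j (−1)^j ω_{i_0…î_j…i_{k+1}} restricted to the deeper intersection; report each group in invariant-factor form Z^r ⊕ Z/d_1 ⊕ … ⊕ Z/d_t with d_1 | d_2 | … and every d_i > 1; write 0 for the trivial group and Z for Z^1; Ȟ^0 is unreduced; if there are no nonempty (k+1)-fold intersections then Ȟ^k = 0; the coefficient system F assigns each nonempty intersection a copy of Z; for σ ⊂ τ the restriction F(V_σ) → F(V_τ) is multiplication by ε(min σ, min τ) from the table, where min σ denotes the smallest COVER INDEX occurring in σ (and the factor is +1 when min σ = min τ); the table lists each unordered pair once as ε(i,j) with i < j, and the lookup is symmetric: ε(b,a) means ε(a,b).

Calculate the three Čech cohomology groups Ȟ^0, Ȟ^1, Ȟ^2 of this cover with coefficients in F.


Ȟ^0 ≅ 0, Ȟ^1 ≅ Z/2, Ȟ^2 ≅ 0

nerve simplices:
  V12={q4} V13={q2} V23={q5}
C dims 3,3; δ0: rk 3, SNF 1^2·2
degree 0: 3−3−0 = 0 → Ȟ^0 ≅ 0
degree 1: 3−0−3 = 0 plus torsion [2] → Ȟ^1 ≅ Z/2
degree 2: 0−0−0 = 0 → Ȟ^2 ≅ 0


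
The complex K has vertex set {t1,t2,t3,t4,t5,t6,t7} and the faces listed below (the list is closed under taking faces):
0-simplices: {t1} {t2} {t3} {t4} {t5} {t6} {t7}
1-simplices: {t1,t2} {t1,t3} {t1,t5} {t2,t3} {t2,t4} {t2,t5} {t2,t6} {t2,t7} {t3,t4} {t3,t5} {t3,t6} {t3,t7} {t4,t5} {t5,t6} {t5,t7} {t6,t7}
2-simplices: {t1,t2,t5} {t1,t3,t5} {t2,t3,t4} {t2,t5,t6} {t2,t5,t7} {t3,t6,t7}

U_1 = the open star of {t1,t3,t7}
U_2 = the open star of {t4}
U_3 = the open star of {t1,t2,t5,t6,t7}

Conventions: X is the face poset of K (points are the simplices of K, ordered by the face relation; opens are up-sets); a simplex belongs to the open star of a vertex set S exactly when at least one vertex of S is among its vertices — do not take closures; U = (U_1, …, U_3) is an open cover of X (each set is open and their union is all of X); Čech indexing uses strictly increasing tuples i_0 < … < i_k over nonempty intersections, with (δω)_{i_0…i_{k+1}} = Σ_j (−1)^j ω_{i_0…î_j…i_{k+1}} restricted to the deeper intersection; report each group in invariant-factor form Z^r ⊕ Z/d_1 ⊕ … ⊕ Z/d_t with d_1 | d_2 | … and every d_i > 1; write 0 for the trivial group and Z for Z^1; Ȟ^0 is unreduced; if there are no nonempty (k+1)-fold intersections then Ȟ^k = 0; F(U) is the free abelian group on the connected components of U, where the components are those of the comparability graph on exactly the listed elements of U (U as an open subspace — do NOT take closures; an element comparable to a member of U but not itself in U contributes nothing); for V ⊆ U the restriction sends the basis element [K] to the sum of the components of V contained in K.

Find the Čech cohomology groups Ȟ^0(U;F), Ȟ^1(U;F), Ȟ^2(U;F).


Ȟ^0 = Z, Ȟ^1 = Z^3, Ȟ^2 = 0

cover nerve:
  U1={{t1},{t3},{t7},{t1,t2},{t1,t3},{t1,t5},{t2,t3},{t2,t7},{t3,t4},{t3,t5},{t3,t6},{t3,t7},{t5,t7},{t6,t7},{t1,t2,t5},{t1,t3,t5},{t2,t3,t4},{t2,t5,t7},{t3,t6,t7}} U2={{t4},{t2,t4},{t3,t4},{t4,t5},{t2,t3,t4}} U3={{t1},{t2},{t5},{t6},{t7},{t1,t2},{t1,t3},{t1,t5},{t2,t3},{t2,t4},{t2,t5},{t2,t6},{t2,t7},{t3,t5},{t3,t6},{t3,t7},{t4,t5},{t5,t6},{t5,t7},{t6,t7},{t1,t2,t5},{t1,t3,t5},{t2,t3,t4},{t2,t5,t6},{t2,t5,t7},{t3,t6,t7}}
  U12={{t3,t4},{t2,t3,t4}} U13={{t1},{t7},{t1,t2},{t1,t3},{t1,t5},{t2,t3},{t2,t7},{t3,t5},{t3,t6},{t3,t7},{t5,t7},{t6,t7},{t1,t2,t5},{t1,t3,t5},{t2,t3,t4},{t2,t5,t7},{t3,t6,t7}} U23={{t2,t4},{t4,t5},{t2,t3,t4}}
  U123={{t2,t3,t4}}
components per intersection:
  U1: {{t1},{t3},{t7},{t1,t2},{t1,t3},{t1,t5},{t2,t3},{t2,t7},{t3,t4},{t3,t5},{t3,t6},{t3,t7},{t5,t7},{t6,t7},{t1,t2,t5},{t1,t3,t5},{t2,t3,t4},{t2,t5,t7},{t3,t6,t7}}
  U2: {{t4},{t2,t4},{t3,t4},{t4,t5},{t2,t3,t4}}
  U3: {{t1},{t2},{t5},{t6},{t7},{t1,t2},{t1,t3},{t1,t5},{t2,t3},{t2,t4},{t2,t5},{t2,t6},{t2,t7},{t3,t5},{t3,t6},{t3,t7},{t4,t5},{t5,t6},{t5,t7},{t6,t7},{t1,t2,t5},{t1,t3,t5},{t2,t3,t4},{t2,t5,t6},{t2,t5,t7},{t3,t6,t7}}
  U12: {{t3,t4},{t2,t3,t4}}
  U13: {{t1},{t1,t2},{t1,t3},{t1,t5},{t3,t5},{t1,t2,t5},{t1,t3,t5}} {{t7},{t2,t7},{t3,t6},{t3,t7},{t5,t7},{t6,t7},{t2,t5,t7},{t3,t6,t7}} {{t2,t3},{t2,t3,t4}}
  U23: {{t2,t4},{t2,t3,t4}} {{t4,t5}}
  U123: {{t2,t3,t4}}
C dims 3,6,1; δ0: rk 2, SNF 1^2; δ1: rk 1, SNF 1^1
Ȟ^0: (3−2)−0=1 ⇒ Z
Ȟ^1: (6−1)−2=3 ⇒ Z^3
Ȟ^2: (1−0)−1=0 ⇒ 0


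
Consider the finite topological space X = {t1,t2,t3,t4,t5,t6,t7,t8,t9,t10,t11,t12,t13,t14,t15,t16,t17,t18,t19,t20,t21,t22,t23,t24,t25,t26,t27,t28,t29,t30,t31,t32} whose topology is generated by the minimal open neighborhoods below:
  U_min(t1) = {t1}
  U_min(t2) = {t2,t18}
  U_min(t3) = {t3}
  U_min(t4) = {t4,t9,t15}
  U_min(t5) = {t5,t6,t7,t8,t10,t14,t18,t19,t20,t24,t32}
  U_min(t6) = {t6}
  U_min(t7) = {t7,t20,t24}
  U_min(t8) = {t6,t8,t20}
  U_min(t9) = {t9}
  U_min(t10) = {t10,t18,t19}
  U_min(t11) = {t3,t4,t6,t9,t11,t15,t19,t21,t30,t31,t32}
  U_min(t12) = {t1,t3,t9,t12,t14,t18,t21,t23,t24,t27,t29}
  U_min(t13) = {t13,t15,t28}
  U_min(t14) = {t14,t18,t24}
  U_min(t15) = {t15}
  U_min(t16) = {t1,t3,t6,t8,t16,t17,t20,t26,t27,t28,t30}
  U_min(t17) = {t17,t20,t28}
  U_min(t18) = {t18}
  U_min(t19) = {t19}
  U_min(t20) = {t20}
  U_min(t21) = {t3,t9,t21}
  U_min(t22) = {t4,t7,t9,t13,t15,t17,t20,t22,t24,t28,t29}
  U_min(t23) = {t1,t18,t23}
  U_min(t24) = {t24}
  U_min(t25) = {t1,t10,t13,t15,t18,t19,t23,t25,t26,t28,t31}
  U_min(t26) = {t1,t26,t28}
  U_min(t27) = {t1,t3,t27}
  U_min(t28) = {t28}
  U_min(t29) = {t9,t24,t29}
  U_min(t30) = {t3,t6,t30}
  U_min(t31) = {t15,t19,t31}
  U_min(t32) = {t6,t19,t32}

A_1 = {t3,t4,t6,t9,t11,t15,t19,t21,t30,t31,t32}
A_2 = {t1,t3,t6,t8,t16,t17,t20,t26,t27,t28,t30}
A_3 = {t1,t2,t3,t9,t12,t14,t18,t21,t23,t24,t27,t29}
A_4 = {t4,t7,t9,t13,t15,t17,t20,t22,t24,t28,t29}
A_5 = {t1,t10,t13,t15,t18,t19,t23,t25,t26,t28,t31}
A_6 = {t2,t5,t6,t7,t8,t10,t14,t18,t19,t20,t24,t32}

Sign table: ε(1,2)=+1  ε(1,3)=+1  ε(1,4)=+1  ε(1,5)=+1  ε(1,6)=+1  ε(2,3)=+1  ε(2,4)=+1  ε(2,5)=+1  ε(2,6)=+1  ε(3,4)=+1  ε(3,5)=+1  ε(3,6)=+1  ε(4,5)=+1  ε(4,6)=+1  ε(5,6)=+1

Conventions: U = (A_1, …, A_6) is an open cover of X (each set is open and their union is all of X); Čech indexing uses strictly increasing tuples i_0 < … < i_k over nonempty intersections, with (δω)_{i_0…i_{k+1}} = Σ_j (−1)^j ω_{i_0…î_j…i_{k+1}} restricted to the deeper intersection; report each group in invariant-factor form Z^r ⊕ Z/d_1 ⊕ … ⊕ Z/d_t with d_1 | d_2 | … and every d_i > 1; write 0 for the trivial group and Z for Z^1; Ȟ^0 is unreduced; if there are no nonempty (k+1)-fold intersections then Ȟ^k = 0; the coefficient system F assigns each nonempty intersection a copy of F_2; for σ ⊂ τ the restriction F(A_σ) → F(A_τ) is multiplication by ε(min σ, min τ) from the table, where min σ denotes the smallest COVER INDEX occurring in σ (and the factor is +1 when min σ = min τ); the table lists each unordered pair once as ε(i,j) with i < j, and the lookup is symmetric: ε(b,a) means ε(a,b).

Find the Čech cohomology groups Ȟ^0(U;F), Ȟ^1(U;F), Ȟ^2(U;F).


nerve simplices:
  A12={t3,t6,t30} A13={t3,t9,t21} A14={t4,t9,t15} A15={t15,t19,t31} A16={t6,t19,t32} A23={t1,t3,t27} A24={t17,t20,t28} A25={t1,t26,t28} A26={t6,t8,t20} A34={t9,t24,t29} A35={t1,t18,t23} A36={t2,t14,t18,t24} A45={t13,t15,t28} A46={t7,t20,t24} A56={t10,t18,t19}
  A123={t3} A126={t6} A134={t9} A145={t15} A156={t19} A235={t1} A245={t28} A246={t20} A346={t24} A356={t18}
C dims 6,15,10; δ0: rk_F2 5; δ1: rk_F2 9
degree 0: 6−5−0 = 1 → Ȟ^0 ≅ Z/2
degree 1: 15−9−5 = 1 → Ȟ^1 ≅ Z/2
degree 2: 10−0−9 = 1 → Ȟ^2 ≅ Z/2

Ȟ^0(U;F) ≅ Z/2; Ȟ^1(U;F) ≅ Z/2; Ȟ^2(U;F) ≅ Z/2


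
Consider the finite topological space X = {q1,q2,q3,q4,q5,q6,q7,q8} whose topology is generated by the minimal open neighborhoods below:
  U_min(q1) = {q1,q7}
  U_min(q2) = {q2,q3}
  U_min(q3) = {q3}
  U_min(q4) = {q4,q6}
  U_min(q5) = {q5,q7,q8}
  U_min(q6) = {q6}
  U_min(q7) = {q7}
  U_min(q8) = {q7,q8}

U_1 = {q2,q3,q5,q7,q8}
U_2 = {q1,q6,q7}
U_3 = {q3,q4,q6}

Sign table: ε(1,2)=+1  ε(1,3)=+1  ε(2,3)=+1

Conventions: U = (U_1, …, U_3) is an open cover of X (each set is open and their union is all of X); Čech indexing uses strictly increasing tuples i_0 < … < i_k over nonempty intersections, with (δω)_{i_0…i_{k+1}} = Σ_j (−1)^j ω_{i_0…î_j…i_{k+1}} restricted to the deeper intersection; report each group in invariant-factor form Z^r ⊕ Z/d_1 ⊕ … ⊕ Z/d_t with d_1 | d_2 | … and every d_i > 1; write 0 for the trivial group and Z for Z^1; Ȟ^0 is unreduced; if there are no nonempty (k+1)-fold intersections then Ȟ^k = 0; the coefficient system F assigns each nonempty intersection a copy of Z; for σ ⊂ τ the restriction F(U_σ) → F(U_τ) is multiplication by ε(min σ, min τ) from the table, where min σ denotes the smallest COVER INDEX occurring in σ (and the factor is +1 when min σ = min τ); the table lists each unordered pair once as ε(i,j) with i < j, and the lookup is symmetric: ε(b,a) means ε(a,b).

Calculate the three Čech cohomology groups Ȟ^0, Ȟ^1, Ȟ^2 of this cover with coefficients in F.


Ȟ^0 = Z; Ȟ^1 = Z; Ȟ^2 = 0

nonempty overlaps:
  U12={q7} U13={q3} U23={q6}
C dims 3,3; δ0: rk 2, SNF 1^2
degree 0: 3−2−0 = 1 → Ȟ^0 ≅ Z
degree 1: 3−0−2 = 1 → Ȟ^1 ≅ Z
degree 2: 0−0−0 = 0 → Ȟ^2 ≅ 0


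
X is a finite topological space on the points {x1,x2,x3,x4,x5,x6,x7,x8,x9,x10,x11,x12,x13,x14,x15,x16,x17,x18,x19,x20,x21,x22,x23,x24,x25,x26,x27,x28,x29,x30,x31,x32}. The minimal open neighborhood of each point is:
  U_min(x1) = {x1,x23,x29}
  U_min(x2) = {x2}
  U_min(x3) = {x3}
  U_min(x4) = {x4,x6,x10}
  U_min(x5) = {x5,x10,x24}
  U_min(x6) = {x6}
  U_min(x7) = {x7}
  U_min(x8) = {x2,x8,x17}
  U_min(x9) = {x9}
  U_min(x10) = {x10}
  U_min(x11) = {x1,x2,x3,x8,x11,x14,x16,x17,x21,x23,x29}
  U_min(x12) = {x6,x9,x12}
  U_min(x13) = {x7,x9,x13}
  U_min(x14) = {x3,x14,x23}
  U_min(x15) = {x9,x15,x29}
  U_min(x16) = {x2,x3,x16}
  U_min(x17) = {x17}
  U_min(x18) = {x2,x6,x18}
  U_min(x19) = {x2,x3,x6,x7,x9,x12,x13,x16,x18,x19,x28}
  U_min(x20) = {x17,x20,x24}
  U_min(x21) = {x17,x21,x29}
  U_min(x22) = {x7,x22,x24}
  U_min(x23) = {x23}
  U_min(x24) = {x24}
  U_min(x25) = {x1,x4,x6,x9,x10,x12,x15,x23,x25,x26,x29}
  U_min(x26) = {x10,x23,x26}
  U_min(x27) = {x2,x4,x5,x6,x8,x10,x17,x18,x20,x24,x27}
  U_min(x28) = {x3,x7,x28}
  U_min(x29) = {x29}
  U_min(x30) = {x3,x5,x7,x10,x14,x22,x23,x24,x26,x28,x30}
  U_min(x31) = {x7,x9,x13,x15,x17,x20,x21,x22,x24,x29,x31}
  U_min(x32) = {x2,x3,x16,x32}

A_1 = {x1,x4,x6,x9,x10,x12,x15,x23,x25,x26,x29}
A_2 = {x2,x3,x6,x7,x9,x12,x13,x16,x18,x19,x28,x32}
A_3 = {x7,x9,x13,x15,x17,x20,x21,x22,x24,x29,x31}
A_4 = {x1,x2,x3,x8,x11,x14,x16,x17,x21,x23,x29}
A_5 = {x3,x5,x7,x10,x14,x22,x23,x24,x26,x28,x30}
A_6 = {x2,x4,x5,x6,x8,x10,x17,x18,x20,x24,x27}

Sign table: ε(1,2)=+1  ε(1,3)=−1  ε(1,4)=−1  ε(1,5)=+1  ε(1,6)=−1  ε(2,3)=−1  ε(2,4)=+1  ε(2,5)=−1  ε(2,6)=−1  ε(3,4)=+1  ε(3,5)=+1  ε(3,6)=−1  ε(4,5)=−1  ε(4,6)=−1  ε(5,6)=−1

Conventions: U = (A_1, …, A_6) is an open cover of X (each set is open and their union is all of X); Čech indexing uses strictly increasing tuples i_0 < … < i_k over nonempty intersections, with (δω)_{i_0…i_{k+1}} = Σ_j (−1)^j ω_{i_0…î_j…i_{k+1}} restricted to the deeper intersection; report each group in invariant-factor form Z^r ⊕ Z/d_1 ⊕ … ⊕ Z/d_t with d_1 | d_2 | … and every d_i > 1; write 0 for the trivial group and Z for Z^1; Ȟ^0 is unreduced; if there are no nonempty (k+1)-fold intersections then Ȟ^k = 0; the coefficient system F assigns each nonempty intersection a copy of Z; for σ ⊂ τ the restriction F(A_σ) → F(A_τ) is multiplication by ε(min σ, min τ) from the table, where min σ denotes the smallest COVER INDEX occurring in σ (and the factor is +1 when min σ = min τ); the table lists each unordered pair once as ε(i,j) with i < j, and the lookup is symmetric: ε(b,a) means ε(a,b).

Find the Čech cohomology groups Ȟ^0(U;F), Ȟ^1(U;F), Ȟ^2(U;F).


nerve simplices:
  A12={x6,x9,x12} A13={x9,x15,x29} A14={x1,x23,x29} A15={x10,x23,x26} A16={x4,x6,x10} A23={x7,x9,x13} A24={x2,x3,x16} A25={x3,x7,x28} A26={x2,x6,x18} A34={x17,x21,x29} A35={x7,x22,x24} A36={x17,x20,x24} A45={x3,x14,x23} A46={x2,x8,x17} A56={x5,x10,x24}
  A123={x9} A126={x6} A134={x29} A145={x23} A156={x10} A235={x7} A245={x3} A246={x2} A346={x17} A356={x24}
C dims 6,15,10; δ0: rk 6, SNF 1^5·2; δ1: rk 9, SNF 1^9
degree 0: 6−6−0 = 0 → Ȟ^0 ≅ 0
degree 1: 15−9−6 = 0 plus torsion [2] → Ȟ^1 ≅ Z/2
degree 2: 10−0−9 = 1 → Ȟ^2 ≅ Z

Ȟ^0 ≅ 0,  Ȟ^1 ≅ Z/2,  Ȟ^2 ≅ Z


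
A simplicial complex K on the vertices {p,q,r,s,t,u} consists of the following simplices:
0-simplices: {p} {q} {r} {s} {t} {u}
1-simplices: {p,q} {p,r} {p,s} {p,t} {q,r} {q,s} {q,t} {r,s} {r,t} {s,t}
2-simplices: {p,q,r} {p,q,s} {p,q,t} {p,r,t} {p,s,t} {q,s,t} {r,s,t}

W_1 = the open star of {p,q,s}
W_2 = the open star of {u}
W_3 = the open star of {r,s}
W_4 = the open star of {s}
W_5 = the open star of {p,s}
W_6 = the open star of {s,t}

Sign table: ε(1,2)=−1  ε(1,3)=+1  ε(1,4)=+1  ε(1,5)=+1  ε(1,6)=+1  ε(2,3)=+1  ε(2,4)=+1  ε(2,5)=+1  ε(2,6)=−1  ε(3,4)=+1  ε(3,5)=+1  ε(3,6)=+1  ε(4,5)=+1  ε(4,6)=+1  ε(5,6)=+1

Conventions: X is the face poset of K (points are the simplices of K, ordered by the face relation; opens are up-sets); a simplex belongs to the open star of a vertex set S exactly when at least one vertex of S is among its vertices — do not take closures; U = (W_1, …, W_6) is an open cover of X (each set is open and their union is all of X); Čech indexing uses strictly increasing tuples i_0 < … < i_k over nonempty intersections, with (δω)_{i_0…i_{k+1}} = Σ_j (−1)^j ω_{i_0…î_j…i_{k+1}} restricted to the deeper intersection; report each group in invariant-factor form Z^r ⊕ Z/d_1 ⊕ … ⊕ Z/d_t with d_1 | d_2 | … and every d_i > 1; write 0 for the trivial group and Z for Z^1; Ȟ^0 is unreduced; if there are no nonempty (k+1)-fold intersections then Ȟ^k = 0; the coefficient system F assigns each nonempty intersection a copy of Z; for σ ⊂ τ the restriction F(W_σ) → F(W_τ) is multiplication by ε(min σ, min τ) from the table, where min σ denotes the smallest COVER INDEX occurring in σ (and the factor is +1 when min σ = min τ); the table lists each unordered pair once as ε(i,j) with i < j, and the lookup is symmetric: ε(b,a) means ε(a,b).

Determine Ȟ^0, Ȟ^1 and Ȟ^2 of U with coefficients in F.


Ȟ^0 = Z^2, Ȟ^1 = 0, Ȟ^2 = 0

cover nerve:
  W1={{p},{q},{s},{p,q},{p,r},{p,s},{p,t},{q,r},{q,s},{q,t},{r,s},{s,t},{p,q,r},{p,q,s},{p,q,t},{p,r,t},{p,s,t},{q,s,t},{r,s,t}} W2={{u}} W3={{r},{s},{p,r},{p,s},{q,r},{q,s},{r,s},{r,t},{s,t},{p,q,r},{p,q,s},{p,r,t},{p,s,t},{q,s,t},{r,s,t}} W4={{s},{p,s},{q,s},{r,s},{s,t},{p,q,s},{p,s,t},{q,s,t},{r,s,t}} W5={{p},{s},{p,q},{p,r},{p,s},{p,t},{q,s},{r,s},{s,t},{p,q,r},{p,q,s},{p,q,t},{p,r,t},{p,s,t},{q,s,t},{r,s,t}} W6={{s},{t},{p,s},{p,t},{q,s},{q,t},{r,s},{r,t},{s,t},{p,q,s},{p,q,t},{p,r,t},{p,s,t},{q,s,t},{r,s,t}}
  W13={{s},{p,r},{p,s},{q,r},{q,s},{r,s},{s,t},{p,q,r},{p,q,s},{p,r,t},{p,s,t},{q,s,t},{r,s,t}} W14={{s},{p,s},{q,s},{r,s},{s,t},{p,q,s},{p,s,t},{q,s,t},{r,s,t}} W15={{p},{s},{p,q},{p,r},{p,s},{p,t},{q,s},{r,s},{s,t},{p,q,r},{p,q,s},{p,q,t},{p,r,t},{p,s,t},{q,s,t},{r,s,t}} W16={{s},{p,s},{p,t},{q,s},{q,t},{r,s},{s,t},{p,q,s},{p,q,t},{p,r,t},{p,s,t},{q,s,t},{r,s,t}} W34={{s},{p,s},{q,s},{r,s},{s,t},{p,q,s},{p,s,t},{q,s,t},{r,s,t}} W35={{s},{p,r},{p,s},{q,s},{r,s},{s,t},{p,q,r},{p,q,s},{p,r,t},{p,s,t},{q,s,t},{r,s,t}} W36={{s},{p,s},{q,s},{r,s},{r,t},{s,t},{p,q,s},{p,r,t},{p,s,t},{q,s,t},{r,s,t}} W45={{s},{p,s},{q,s},{r,s},{s,t},{p,q,s},{p,s,t},{q,s,t},{r,s,t}} W46={{s},{p,s},{q,s},{r,s},{s,t},{p,q,s},{p,s,t},{q,s,t},{r,s,t}} W56={{s},{p,s},{p,t},{q,s},{r,s},{s,t},{p,q,s},{p,q,t},{p,r,t},{p,s,t},{q,s,t},{r,s,t}}
  W134={{s},{p,s},{q,s},{r,s},{s,t},{p,q,s},{p,s,t},{q,s,t},{r,s,t}} W135={{s},{p,r},{p,s},{q,s},{r,s},{s,t},{p,q,r},{p,q,s},{p,r,t},{p,s,t},{q,s,t},{r,s,t}} W136={{s},{p,s},{q,s},{r,s},{s,t},{p,q,s},{p,r,t},{p,s,t},{q,s,t},{r,s,t}} W145={{s},{p,s},{q,s},{r,s},{s,t},{p,q,s},{p,s,t},{q,s,t},{r,s,t}} W146={{s},{p,s},{q,s},{r,s},{s,t},{p,q,s},{p,s,t},{q,s,t},{r,s,t}} W156={{s},{p,s},{p,t},{q,s},{r,s},{s,t},{p,q,s},{p,q,t},{p,r,t},{p,s,t},{q,s,t},{r,s,t}} W345={{s},{p,s},{q,s},{r,s},{s,t},{p,q,s},{p,s,t},{q,s,t},{r,s,t}} W346={{s},{p,s},{q,s},{r,s},{s,t},{p,q,s},{p,s,t},{q,s,t},{r,s,t}} W356={{s},{p,s},{q,s},{r,s},{s,t},{p,q,s},{p,r,t},{p,s,t},{q,s,t},{r,s,t}} W456={{s},{p,s},{q,s},{r,s},{s,t},{p,q,s},{p,s,t},{q,s,t},{r,s,t}}
  W1345={{s},{p,s},{q,s},{r,s},{s,t},{p,q,s},{p,s,t},{q,s,t},{r,s,t}} W1346={{s},{p,s},{q,s},{r,s},{s,t},{p,q,s},{p,s,t},{q,s,t},{r,s,t}} W1356={{s},{p,s},{q,s},{r,s},{s,t},{p,q,s},{p,r,t},{p,s,t},{q,s,t},{r,s,t}} W1456={{s},{p,s},{q,s},{r,s},{s,t},{p,q,s},{p,s,t},{q,s,t},{r,s,t}} W3456={{s},{p,s},{q,s},{r,s},{s,t},{p,q,s},{p,s,t},{q,s,t},{r,s,t}}
  W13456={{s},{p,s},{q,s},{r,s},{s,t},{p,q,s},{p,s,t},{q,s,t},{r,s,t}}
C dims 6,10,10,5; δ0: rk 4, SNF 1^4; δ1: rk 6, SNF 1^6; δ2: rk 4, SNF 1^4
Ȟ^0: (6−4)−0=2 ⇒ Z^2
Ȟ^1: (10−6)−4=0 ⇒ 0
Ȟ^2: (10−4)−6=0 ⇒ 0


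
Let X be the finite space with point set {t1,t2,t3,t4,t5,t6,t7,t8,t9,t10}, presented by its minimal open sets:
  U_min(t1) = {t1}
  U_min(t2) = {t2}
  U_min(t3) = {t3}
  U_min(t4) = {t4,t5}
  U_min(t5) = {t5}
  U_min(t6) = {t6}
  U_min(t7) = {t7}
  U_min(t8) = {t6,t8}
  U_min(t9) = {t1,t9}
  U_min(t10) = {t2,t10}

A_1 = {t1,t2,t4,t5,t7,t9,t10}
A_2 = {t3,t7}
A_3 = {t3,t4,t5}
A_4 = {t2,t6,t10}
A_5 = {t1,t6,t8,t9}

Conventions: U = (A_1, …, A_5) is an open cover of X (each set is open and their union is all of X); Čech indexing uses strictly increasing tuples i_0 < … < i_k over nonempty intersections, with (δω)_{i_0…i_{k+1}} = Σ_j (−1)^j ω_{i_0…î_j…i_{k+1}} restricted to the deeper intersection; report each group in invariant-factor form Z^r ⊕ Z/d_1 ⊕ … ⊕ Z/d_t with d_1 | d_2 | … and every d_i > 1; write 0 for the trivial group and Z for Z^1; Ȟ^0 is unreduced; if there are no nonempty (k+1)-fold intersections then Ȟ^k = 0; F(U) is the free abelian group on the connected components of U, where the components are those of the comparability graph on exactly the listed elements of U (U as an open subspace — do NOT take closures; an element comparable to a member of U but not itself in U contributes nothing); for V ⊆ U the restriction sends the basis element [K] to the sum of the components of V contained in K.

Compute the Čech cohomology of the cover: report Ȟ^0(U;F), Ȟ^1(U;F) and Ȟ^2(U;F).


Ȟ^0 ≅ Z^6,  Ȟ^1 ≅ 0,  Ȟ^2 ≅ 0

cover nerve:
  A12={t7} A13={t4,t5} A14={t2,t10} A15={t1,t9} A23={t3} A45={t6}
components per intersection:
  A1: {t1,t9} {t2,t10} {t4,t5} {t7}
  A2: {t3} {t7}
  A3: {t3} {t4,t5}
  A4: {t2,t10} {t6}
  A5: {t1,t9} {t6,t8}
  A12: {t7}
  A13: {t4,t5}
  A14: {t2,t10}
  A15: {t1,t9}
  A23: {t3}
  A45: {t6}
C dims 12,6; δ0: rk 6, SNF 1^6
Ȟ^0: (12−6)−0=6 ⇒ Z^6
Ȟ^1: (6−0)−6=0 ⇒ 0
Ȟ^2: (0−0)−0=0 ⇒ 0


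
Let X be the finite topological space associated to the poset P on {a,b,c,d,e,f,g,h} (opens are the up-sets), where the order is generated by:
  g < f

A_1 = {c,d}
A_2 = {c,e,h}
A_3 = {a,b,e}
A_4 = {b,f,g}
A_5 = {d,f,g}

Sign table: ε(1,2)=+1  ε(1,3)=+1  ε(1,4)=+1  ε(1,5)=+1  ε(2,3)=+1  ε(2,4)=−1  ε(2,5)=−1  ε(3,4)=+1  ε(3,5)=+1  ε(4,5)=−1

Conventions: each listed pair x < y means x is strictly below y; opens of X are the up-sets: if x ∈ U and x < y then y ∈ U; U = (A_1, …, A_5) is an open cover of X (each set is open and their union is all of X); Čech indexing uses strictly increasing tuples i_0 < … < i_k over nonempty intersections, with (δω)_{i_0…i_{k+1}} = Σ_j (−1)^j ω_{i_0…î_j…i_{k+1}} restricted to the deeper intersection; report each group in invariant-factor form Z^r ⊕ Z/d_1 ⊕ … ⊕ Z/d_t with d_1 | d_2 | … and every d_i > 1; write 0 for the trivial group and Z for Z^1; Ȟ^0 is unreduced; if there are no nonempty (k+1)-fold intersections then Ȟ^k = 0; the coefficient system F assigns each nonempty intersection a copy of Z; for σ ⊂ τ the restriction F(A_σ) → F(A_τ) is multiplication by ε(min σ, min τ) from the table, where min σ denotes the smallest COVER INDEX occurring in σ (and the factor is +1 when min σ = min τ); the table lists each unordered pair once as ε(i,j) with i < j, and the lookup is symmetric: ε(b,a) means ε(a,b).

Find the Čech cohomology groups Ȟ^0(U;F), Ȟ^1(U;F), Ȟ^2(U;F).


nonempty overlaps:
  A12={c} A15={d} A23={e} A34={b} A45={f,g}
C dims 5,5; δ0: rk 5, SNF 1^4·2
degree 0: 5−5−0 = 0 → Ȟ^0 ≅ 0
degree 1: 5−0−5 = 0 plus torsion [2] → Ȟ^1 ≅ Z/2
degree 2: 0−0−0 = 0 → Ȟ^2 ≅ 0

Ȟ^0 ≅ 0; Ȟ^1 ≅ Z/2; Ȟ^2 ≅ 0


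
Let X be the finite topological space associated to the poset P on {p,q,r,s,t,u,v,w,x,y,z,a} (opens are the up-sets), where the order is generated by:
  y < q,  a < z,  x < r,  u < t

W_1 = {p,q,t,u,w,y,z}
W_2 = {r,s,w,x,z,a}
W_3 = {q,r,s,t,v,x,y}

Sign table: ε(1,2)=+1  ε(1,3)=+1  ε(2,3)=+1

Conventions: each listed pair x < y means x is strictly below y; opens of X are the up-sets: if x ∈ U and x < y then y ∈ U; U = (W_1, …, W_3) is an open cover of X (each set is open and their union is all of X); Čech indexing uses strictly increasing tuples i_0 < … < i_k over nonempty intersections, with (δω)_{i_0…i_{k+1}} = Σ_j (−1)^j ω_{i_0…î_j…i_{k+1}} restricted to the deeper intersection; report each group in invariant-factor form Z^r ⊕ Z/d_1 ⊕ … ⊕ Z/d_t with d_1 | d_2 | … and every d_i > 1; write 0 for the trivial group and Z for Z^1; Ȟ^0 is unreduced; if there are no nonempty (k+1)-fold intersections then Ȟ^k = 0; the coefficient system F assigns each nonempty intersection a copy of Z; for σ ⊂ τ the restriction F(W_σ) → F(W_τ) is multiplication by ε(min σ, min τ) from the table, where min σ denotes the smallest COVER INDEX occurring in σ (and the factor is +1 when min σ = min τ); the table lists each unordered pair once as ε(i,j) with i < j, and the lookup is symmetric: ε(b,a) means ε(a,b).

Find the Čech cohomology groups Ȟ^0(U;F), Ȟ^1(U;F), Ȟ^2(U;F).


Ȟ^0 ≅ Z; Ȟ^1 ≅ Z; Ȟ^2 ≅ 0

intersection data:
  W12={w,z} W13={q,t,y} W23={r,s,x}
C dims 3,3; δ0: rk 2, SNF 1^2
Ȟ^0 = (3 − 2) − 0 = 1, so Ȟ^0 ≅ Z
Ȟ^1 = (3 − 0) − 2 = 1, so Ȟ^1 ≅ Z
Ȟ^2 = (0 − 0) − 0 = 0, so Ȟ^2 ≅ 0


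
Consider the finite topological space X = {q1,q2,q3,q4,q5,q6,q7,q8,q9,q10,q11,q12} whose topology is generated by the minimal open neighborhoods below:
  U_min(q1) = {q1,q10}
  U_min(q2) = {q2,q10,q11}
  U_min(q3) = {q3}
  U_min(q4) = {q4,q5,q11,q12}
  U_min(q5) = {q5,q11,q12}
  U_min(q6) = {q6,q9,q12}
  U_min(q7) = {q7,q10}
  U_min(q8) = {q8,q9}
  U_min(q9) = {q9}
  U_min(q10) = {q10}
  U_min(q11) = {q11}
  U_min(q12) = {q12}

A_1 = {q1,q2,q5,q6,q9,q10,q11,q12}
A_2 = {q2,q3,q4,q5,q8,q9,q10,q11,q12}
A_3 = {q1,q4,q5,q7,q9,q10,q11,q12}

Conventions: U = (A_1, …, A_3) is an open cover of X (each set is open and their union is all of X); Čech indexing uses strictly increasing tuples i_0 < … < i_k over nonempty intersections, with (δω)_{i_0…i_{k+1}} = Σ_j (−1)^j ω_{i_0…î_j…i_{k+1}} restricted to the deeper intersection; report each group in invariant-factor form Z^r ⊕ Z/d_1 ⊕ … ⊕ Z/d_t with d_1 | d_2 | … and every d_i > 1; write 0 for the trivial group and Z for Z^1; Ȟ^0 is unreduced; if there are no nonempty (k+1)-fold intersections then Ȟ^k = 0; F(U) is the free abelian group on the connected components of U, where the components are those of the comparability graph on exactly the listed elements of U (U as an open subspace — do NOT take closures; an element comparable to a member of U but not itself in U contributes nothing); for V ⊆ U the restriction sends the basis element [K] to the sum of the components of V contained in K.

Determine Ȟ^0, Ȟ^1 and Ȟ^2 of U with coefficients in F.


nerve simplices:
  A12={q2,q5,q9,q10,q11,q12} A13={q1,q5,q9,q10,q11,q12} A23={q4,q5,q9,q10,q11,q12}
  A123={q5,q9,q10,q11,q12}
components per intersection:
  A1: {q1,q2,q5,q6,q9,q10,q11,q12}
  A2: {q2,q4,q5,q10,q11,q12} {q3} {q8,q9}
  A3: {q1,q7,q10} {q4,q5,q11,q12} {q9}
  A12: {q2,q5,q10,q11,q12} {q9}
  A13: {q1,q10} {q5,q11,q12} {q9}
  A23: {q4,q5,q11,q12} {q9} {q10}
  A123: {q5,q11,q12} {q9} {q10}
C dims 7,8,3; δ0: rk 5, SNF 1^5; δ1: rk 3, SNF 1^3
degree 0: 7−5−0 = 2 → Ȟ^0 ≅ Z^2
degree 1: 8−3−5 = 0 → Ȟ^1 ≅ 0
degree 2: 3−0−3 = 0 → Ȟ^2 ≅ 0

Ȟ^0(U;F) ≅ Z^2, Ȟ^1(U;F) ≅ 0 and Ȟ^2(U;F) ≅ 0


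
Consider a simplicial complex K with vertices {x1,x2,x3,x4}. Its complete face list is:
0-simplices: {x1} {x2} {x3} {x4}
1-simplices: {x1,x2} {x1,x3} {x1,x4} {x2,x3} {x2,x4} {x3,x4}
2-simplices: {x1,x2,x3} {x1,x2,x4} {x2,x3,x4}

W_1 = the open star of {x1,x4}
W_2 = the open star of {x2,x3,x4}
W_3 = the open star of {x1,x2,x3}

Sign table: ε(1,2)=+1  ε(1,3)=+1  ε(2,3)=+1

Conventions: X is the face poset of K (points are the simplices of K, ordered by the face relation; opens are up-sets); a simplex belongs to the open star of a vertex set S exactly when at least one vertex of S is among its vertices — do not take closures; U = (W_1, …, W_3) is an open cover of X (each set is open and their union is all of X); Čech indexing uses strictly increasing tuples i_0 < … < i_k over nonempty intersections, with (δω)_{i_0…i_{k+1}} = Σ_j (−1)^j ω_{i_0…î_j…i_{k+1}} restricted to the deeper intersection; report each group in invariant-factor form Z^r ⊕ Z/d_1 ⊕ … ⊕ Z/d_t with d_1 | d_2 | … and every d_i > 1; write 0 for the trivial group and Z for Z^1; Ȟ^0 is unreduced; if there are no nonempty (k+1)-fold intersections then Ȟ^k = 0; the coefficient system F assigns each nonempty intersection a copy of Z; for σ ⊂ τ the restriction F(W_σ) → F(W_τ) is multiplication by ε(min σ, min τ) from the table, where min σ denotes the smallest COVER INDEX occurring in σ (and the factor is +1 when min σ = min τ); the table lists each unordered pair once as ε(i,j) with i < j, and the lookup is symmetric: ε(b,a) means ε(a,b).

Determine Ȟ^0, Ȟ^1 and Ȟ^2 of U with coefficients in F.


nonempty overlaps:
  W1={{x1},{x4},{x1,x2},{x1,x3},{x1,x4},{x2,x4},{x3,x4},{x1,x2,x3},{x1,x2,x4},{x2,x3,x4}} W2={{x2},{x3},{x4},{x1,x2},{x1,x3},{x1,x4},{x2,x3},{x2,x4},{x3,x4},{x1,x2,x3},{x1,x2,x4},{x2,x3,x4}} W3={{x1},{x2},{x3},{x1,x2},{x1,x3},{x1,x4},{x2,x3},{x2,x4},{x3,x4},{x1,x2,x3},{x1,x2,x4},{x2,x3,x4}}
  W12={{x4},{x1,x2},{x1,x3},{x1,x4},{x2,x4},{x3,x4},{x1,x2,x3},{x1,x2,x4},{x2,x3,x4}} W13={{x1},{x1,x2},{x1,x3},{x1,x4},{x2,x4},{x3,x4},{x1,x2,x3},{x1,x2,x4},{x2,x3,x4}} W23={{x2},{x3},{x1,x2},{x1,x3},{x1,x4},{x2,x3},{x2,x4},{x3,x4},{x1,x2,x3},{x1,x2,x4},{x2,x3,x4}}
  W123={{x1,x2},{x1,x3},{x1,x4},{x2,x4},{x3,x4},{x1,x2,x3},{x1,x2,x4},{x2,x3,x4}}
C dims 3,3,1; δ0: rk 2, SNF 1^2; δ1: rk 1, SNF 1^1
degree 0: 3−2−0 = 1 → Ȟ^0 ≅ Z
degree 1: 3−1−2 = 0 → Ȟ^1 ≅ 0
degree 2: 1−0−1 = 0 → Ȟ^2 ≅ 0

Ȟ^0 = Z,  Ȟ^1 = 0,  Ȟ^2 = 0


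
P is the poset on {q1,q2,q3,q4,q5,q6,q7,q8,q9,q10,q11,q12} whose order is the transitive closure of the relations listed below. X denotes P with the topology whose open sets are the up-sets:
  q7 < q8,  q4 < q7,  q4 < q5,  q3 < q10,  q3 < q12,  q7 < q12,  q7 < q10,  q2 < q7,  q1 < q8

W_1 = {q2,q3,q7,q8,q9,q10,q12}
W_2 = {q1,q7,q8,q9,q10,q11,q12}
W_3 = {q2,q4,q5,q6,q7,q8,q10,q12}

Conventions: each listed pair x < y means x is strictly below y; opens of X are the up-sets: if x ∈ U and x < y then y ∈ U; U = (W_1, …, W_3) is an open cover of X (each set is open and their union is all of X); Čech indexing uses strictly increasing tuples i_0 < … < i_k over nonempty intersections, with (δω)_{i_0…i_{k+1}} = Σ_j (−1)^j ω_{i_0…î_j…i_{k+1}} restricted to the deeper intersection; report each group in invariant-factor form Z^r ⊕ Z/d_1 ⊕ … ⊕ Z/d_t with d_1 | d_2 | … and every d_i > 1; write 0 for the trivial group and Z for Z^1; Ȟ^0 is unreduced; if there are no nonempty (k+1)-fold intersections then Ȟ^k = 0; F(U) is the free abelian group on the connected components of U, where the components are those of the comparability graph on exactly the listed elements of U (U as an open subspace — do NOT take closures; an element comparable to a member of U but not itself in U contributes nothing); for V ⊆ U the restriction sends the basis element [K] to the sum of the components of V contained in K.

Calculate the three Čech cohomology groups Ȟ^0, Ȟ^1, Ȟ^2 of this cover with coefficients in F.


Ȟ^0 = Z^4, Ȟ^1 = 0, Ȟ^2 = 0

nonempty overlaps:
  W12={q7,q8,q9,q10,q12} W13={q2,q7,q8,q10,q12} W23={q7,q8,q10,q12}
  W123={q7,q8,q10,q12}
components per intersection:
  W1: {q2,q3,q7,q8,q10,q12} {q9}
  W2: {q1,q7,q8,q10,q12} {q9} {q11}
  W3: {q2,q4,q5,q7,q8,q10,q12} {q6}
  W12: {q7,q8,q10,q12} {q9}
  W13: {q2,q7,q8,q10,q12}
  W23: {q7,q8,q10,q12}
  W123: {q7,q8,q10,q12}
C dims 7,4,1; δ0: rk 3, SNF 1^3; δ1: rk 1, SNF 1^1
degree 0: 7−3−0 = 4 → Ȟ^0 ≅ Z^4
degree 1: 4−1−3 = 0 → Ȟ^1 ≅ 0
degree 2: 1−0−1 = 0 → Ȟ^2 ≅ 0


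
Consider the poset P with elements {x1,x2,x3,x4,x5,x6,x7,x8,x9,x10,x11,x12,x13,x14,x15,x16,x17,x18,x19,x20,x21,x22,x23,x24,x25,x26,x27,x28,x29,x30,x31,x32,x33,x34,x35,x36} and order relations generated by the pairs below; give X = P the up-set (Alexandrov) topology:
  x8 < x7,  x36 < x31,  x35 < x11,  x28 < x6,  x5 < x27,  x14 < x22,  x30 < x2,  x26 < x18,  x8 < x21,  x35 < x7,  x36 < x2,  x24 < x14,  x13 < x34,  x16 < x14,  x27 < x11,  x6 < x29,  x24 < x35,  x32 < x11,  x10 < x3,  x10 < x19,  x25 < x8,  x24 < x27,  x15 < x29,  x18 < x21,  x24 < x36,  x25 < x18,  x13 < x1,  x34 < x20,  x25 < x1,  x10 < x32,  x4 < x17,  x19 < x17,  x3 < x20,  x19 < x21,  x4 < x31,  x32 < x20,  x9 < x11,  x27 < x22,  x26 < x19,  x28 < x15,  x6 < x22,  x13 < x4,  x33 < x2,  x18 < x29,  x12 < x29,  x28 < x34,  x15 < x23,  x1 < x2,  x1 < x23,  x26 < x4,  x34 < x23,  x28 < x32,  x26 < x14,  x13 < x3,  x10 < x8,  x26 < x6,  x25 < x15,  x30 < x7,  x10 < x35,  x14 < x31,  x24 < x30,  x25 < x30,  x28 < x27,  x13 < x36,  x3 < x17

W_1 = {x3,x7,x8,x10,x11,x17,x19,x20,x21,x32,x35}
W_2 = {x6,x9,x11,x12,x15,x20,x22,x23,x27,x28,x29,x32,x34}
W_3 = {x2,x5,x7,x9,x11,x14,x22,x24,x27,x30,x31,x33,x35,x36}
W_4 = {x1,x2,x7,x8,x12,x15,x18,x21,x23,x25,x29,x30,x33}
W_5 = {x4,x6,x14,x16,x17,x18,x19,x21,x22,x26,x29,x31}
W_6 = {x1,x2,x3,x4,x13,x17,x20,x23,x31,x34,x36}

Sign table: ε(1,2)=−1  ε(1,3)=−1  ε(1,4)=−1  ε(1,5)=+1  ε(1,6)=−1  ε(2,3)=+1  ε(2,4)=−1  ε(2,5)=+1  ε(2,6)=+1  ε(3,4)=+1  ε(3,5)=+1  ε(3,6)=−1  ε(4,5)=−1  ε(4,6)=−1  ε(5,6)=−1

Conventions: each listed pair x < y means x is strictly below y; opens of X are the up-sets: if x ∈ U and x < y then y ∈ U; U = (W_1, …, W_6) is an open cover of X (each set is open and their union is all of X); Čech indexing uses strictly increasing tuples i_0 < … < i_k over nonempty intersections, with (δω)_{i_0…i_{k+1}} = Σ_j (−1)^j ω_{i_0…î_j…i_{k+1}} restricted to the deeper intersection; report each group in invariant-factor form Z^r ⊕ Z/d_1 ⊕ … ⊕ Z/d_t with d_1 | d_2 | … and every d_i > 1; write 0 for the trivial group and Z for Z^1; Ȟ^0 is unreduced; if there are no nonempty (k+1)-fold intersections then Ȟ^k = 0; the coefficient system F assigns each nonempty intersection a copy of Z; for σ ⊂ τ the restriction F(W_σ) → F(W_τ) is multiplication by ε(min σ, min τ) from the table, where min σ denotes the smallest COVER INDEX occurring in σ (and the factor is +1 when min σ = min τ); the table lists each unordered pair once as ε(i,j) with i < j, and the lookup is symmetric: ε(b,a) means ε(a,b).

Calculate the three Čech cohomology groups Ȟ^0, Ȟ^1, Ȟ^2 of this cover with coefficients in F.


Ȟ^0(U;F) ≅ 0, Ȟ^1(U;F) ≅ Z/2 and Ȟ^2(U;F) ≅ Z

nonempty intersections:
  W12={x11,x20,x32} W13={x7,x11,x35} W14={x7,x8,x21} W15={x17,x19,x21} W16={x3,x17,x20} W23={x9,x11,x22,x27} W24={x12,x15,x23,x29} W25={x6,x22,x29} W26={x20,x23,x34} W34={x2,x7,x30,x33} W35={x14,x22,x31} W36={x2,x31,x36} W45={x18,x21,x29} W46={x1,x2,x23} W56={x4,x17,x31}
  W123={x11} W126={x20} W134={x7} W145={x21} W156={x17} W235={x22} W245={x29} W246={x23} W346={x2} W356={x31}
C dims 6,15,10; δ0: rk 6, SNF 1^5·2; δ1: rk 9, SNF 1^9
Ȟ^0: (6−6)−0=0 ⇒ 0
Ȟ^1: (15−9)−6=0 plus torsion [2] ⇒ Z/2
Ȟ^2: (10−0)−9=1 ⇒ Z


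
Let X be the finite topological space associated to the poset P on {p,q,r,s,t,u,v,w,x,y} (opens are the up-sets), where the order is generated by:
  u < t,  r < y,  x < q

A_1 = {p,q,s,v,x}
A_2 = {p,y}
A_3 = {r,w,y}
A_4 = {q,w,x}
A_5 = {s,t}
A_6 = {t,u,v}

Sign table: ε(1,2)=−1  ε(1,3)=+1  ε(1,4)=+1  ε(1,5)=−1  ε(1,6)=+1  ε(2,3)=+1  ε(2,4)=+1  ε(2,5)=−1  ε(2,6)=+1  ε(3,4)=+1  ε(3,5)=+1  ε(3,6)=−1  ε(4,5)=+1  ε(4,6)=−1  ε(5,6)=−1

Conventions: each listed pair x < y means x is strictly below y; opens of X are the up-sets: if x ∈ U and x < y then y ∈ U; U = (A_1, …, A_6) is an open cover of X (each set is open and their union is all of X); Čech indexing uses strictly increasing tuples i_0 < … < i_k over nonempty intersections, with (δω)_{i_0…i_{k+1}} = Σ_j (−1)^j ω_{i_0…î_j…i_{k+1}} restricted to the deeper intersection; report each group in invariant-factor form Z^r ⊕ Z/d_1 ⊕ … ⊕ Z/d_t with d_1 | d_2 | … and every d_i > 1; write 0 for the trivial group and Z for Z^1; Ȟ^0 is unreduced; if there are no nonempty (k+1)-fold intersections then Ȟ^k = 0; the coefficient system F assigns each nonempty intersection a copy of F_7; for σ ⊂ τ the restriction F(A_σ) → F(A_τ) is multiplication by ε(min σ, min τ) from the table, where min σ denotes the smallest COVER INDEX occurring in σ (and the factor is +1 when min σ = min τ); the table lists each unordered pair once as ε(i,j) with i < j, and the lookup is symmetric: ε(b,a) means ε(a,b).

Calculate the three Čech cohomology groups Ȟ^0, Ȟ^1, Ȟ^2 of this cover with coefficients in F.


Ȟ^0(U;F) ≅ 0, Ȟ^1(U;F) ≅ Z/7 and Ȟ^2(U;F) ≅ 0

intersection data:
  A12={p} A14={q,x} A15={s} A16={v} A23={y} A34={w} A56={t}
C dims 6,7; δ0: rk_F7 6
Ȟ^0 = (6 − 6) − 0 = 0, so Ȟ^0 ≅ 0
Ȟ^1 = (7 − 0) − 6 = 1, so Ȟ^1 ≅ Z/7
Ȟ^2 = (0 − 0) − 0 = 0, so Ȟ^2 ≅ 0


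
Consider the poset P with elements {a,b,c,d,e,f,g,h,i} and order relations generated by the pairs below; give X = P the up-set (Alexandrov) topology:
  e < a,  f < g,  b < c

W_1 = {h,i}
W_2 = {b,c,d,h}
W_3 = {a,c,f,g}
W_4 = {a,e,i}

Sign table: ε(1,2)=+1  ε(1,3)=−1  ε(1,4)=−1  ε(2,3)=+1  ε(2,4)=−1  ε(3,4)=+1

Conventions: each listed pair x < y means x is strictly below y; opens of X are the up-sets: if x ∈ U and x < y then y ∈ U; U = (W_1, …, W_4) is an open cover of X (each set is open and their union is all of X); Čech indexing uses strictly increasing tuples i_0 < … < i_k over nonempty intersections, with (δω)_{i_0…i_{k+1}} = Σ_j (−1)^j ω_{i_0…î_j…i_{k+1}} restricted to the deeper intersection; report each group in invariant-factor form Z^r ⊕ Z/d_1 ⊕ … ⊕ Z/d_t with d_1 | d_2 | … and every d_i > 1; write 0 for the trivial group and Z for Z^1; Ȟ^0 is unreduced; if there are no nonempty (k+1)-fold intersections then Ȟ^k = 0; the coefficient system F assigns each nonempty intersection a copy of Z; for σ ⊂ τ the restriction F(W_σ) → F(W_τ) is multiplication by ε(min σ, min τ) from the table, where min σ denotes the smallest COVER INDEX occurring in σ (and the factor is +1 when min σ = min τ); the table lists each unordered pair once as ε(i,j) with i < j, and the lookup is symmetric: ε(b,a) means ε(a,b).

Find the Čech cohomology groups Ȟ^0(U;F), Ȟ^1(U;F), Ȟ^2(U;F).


Ȟ^0 ≅ 0, Ȟ^1 ≅ Z/2 and Ȟ^2 ≅ 0

cover nerve:
  W12={h} W14={i} W23={c} W34={a}
C dims 4,4; δ0: rk 4, SNF 1^3·2
Ȟ^0: (4−4)−0=0 ⇒ 0
Ȟ^1: (4−0)−4=0 plus torsion [2] ⇒ Z/2
Ȟ^2: (0−0)−0=0 ⇒ 0


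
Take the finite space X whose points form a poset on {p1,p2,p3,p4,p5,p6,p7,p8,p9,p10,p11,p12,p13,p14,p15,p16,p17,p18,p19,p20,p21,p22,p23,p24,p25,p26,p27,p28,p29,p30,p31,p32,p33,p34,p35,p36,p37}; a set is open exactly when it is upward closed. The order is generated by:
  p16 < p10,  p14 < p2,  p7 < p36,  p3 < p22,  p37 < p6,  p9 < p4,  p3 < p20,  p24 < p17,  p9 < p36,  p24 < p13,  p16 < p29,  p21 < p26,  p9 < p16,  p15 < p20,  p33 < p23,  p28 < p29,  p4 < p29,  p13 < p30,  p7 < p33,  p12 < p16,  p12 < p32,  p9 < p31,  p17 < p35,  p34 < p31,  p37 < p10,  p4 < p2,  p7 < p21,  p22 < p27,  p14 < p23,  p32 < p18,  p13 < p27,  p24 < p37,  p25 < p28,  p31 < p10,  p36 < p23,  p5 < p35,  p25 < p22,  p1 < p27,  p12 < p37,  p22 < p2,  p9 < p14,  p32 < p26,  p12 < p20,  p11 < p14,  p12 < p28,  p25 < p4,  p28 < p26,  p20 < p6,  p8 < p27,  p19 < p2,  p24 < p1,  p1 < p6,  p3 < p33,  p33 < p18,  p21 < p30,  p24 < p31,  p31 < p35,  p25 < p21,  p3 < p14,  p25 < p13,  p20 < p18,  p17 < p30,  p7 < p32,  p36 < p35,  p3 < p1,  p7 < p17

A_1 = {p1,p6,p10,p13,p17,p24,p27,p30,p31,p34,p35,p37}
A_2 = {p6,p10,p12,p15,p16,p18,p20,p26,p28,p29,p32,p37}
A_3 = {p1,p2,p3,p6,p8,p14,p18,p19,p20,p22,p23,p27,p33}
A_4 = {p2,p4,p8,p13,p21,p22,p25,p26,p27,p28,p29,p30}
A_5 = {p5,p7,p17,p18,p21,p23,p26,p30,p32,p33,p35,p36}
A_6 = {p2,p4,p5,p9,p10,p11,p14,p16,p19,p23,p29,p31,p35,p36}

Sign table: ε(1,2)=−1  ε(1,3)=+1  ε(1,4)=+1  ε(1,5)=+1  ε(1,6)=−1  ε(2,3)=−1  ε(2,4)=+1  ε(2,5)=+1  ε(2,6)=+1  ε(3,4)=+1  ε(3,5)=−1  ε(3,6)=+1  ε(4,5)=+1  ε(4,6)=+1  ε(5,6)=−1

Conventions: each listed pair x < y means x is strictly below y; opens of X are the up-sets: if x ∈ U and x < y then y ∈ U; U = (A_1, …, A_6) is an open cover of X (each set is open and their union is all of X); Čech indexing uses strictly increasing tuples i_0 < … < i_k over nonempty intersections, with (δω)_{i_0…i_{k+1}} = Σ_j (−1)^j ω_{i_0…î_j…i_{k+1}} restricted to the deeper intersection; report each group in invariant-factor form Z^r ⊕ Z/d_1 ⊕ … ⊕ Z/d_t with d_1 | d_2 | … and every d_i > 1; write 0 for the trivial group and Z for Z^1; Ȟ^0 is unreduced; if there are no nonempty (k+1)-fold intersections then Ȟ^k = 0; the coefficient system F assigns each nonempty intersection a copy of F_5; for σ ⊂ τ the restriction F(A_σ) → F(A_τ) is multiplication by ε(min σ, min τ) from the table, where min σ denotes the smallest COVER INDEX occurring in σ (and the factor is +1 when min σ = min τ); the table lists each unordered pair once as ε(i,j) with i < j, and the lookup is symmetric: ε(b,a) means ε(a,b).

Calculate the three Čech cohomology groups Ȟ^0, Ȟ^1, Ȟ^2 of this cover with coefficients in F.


nonempty intersections:
  A12={p6,p10,p37} A13={p1,p6,p27} A14={p13,p27,p30} A15={p17,p30,p35} A16={p10,p31,p35} A23={p6,p18,p20} A24={p26,p28,p29} A25={p18,p26,p32} A26={p10,p16,p29} A34={p2,p8,p22,p27} A35={p18,p23,p33} A36={p2,p14,p19,p23} A45={p21,p26,p30} A46={p2,p4,p29} A56={p5,p23,p35,p36}
  A123={p6} A126={p10} A134={p27} A145={p30} A156={p35} A235={p18} A245={p26} A246={p29} A346={p2} A356={p23}
C dims 6,15,10; δ0: rk_F5 6; δ1: rk_F5 9
Ȟ^0: (6−6)−0=0 ⇒ 0
Ȟ^1: (15−9)−6=0 ⇒ 0
Ȟ^2: (10−0)−9=1 ⇒ Z/5

Ȟ^0 ≅ 0,  Ȟ^1 ≅ 0,  Ȟ^2 ≅ Z/5


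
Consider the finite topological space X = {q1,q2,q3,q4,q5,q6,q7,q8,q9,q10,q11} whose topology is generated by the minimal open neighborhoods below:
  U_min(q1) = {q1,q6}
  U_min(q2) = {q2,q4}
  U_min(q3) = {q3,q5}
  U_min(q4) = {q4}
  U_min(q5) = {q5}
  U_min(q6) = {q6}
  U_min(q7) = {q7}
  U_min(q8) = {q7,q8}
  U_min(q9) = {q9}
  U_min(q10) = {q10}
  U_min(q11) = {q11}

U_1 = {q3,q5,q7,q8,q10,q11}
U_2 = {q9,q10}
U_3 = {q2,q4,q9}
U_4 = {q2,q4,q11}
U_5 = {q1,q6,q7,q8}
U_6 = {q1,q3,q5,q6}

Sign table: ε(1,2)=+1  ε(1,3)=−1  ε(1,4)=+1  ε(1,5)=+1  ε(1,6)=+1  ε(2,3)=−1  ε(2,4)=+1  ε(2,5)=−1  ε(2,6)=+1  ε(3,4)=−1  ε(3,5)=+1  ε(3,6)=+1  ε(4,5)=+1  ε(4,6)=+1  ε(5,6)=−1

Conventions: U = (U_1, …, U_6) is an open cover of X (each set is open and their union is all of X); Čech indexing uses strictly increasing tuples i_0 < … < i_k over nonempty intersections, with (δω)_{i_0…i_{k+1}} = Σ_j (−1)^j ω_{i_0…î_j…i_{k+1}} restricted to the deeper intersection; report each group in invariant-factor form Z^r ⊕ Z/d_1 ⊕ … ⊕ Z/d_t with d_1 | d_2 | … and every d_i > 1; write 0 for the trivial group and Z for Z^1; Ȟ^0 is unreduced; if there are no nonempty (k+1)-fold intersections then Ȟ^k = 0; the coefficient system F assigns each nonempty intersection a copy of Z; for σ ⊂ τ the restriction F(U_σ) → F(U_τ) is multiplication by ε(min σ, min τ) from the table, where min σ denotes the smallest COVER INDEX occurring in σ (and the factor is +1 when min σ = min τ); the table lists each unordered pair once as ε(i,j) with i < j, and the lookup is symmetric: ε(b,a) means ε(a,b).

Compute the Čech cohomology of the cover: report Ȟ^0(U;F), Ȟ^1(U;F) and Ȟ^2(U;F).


Ȟ^0 = 0; Ȟ^1 = Z ⊕ Z/2; Ȟ^2 = 0

nerve simplices:
  U12={q10} U14={q11} U15={q7,q8} U16={q3,q5} U23={q9} U34={q2,q4} U56={q1,q6}
C dims 6,7; δ0: rk 6, SNF 1^5·2
degree 0: 6−6−0 = 0 → Ȟ^0 ≅ 0
degree 1: 7−0−6 = 1 plus torsion [2] → Ȟ^1 ≅ Z ⊕ Z/2
degree 2: 0−0−0 = 0 → Ȟ^2 ≅ 0
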